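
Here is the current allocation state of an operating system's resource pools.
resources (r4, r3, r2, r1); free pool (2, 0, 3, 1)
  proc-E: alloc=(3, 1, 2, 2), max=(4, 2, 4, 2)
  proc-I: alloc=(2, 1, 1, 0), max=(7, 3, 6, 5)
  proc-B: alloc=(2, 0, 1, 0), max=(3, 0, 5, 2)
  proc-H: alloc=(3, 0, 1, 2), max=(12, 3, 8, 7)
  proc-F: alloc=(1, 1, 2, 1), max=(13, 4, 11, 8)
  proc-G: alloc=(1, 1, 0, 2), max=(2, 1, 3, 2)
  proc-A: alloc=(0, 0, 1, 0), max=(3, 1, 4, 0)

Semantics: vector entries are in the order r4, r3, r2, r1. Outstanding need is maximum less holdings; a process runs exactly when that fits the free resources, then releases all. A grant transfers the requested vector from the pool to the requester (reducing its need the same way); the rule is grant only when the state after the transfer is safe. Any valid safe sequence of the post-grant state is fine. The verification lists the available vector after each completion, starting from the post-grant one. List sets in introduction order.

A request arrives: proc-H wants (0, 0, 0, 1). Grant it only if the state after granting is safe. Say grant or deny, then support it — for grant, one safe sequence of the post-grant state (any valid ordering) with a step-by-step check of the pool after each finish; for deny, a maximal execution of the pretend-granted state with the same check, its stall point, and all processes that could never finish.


DENY — the pretend-granted state is unsafe.
Key observation: after proc-G, proc-A, proc-E, proc-B the pool peaks at (8, 2, 7, 4), and each blocked process is short somewhere: proc-I on r1; proc-H on r4, r3; proc-F on r4, r3, r2, r1.
After a pretend grant, a maximal execution: proc-G, proc-A, proc-E, proc-B — then nothing else fits. Verifying each step:
  pool = (2, 0, 3, 0)
  run proc-G (needs (1, 0, 3, 0), free (2, 0, 3, 0)); after release of (1, 1, 0, 2) the pool is (3, 1, 3, 2)
  run proc-A (needs (3, 1, 3, 0), free (3, 1, 3, 2)); after release of (0, 0, 1, 0) the pool is (3, 1, 4, 2)
  run proc-E (needs (1, 1, 2, 0), free (3, 1, 4, 2)); after release of (3, 1, 2, 2) the pool is (6, 2, 6, 4)
  run proc-B (needs (1, 0, 4, 2), free (6, 2, 6, 4)); after release of (2, 0, 1, 0) the pool is (8, 2, 7, 4)
  proc-I cannot run: need (5, 2, 5, 5) vs free (8, 2, 7, 4) (insufficient r1)
  proc-H cannot run: need (9, 3, 7, 4) vs free (8, 2, 7, 4) (insufficient r4 and r3)
  proc-F cannot run: need (12, 3, 9, 7) vs free (8, 2, 7, 4) (insufficient r4, r3, r2 and r1)
Had the request been granted, proc-I, proc-H and proc-F could never finish.


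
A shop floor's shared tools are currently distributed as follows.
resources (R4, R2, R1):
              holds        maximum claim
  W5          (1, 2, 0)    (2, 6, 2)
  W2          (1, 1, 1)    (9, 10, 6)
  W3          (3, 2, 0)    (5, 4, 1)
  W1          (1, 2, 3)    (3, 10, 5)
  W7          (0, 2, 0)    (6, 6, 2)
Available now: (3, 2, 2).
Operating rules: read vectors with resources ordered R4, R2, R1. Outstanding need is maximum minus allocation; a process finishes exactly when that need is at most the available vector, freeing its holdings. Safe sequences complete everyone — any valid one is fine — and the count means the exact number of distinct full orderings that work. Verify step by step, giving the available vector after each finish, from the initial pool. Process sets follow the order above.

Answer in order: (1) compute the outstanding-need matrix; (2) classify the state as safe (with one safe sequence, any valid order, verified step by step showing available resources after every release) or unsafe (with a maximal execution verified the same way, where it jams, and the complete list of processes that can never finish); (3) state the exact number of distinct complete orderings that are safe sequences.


(1) Need matrix, components ordered R4, R2, R1:
  W5: (1, 4, 2)
  W2: (8, 9, 5)
  W3: (2, 2, 1)
  W1: (2, 8, 2)
  W7: (6, 4, 2)
(2) The state is SAFE; one workable sequence: W3, W7, W5, W1, W2.
Key observation: the order's first zero-slack moment is W3 ((2, 2, 1) needed, (3, 2, 2) free — a requested resource with nothing to spare).
Check, step by step:
  pool = (3, 2, 2)
  W3 needs (2, 2, 1) <= (3, 2, 2) -> finishes; pool += (3, 2, 0) = (6, 4, 2)
  W7 needs (6, 4, 2) <= (6, 4, 2) -> finishes; pool += (0, 2, 0) = (6, 6, 2)
  W5 needs (1, 4, 2) <= (6, 6, 2) -> finishes; pool += (1, 2, 0) = (7, 8, 2)
  W1 needs (2, 8, 2) <= (7, 8, 2) -> finishes; pool += (1, 2, 3) = (8, 10, 5)
  W2 needs (8, 9, 5) <= (8, 10, 5) -> finishes; pool += (1, 1, 1) = (9, 11, 6)
(3) Precisely 2 of the possible complete orderings are safe sequences.


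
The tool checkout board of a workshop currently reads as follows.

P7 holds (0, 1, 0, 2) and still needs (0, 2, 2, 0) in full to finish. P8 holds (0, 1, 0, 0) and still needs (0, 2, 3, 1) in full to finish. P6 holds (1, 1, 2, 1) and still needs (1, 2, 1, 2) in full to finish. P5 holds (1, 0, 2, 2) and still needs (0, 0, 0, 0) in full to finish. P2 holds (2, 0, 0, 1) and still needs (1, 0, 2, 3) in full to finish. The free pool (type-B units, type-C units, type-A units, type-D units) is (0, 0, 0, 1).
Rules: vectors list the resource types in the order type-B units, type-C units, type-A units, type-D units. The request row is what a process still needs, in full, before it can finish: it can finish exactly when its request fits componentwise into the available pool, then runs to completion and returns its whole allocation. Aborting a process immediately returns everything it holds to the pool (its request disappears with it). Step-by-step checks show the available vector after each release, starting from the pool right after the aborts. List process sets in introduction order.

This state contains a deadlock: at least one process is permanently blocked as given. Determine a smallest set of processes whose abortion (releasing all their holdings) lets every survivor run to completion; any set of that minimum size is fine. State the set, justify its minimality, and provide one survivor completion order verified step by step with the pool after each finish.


Minimum abort set: P7 and P8.
Key observation: the returned (0, 2, 0, 2) from P7 and P8 is what brings P6 — unrunnable before, under any order — into play at step 2.
No one abort is enough; case by case: P7 alone leaves P8 blocked (short on type-C units and type-A units); P8 alone leaves P7 blocked (short on type-C units); P6 alone leaves P7 blocked (short on type-C units); P5 alone leaves P7 blocked (short on type-C units); P2 alone leaves P7 blocked (short on type-C units).
Survivors finish in the order: P5, P6, P2. Check, step by step (pool after the aborts first):
  pool = (0, 2, 0, 3)
  run P5 (needs (0, 0, 0, 0), free (0, 2, 0, 3)); after release of (1, 0, 2, 2) the pool is (1, 2, 2, 5)
  run P6 (needs (1, 2, 1, 2), free (1, 2, 2, 5)); after release of (1, 1, 2, 1) the pool is (2, 3, 4, 6)
  run P2 (needs (1, 0, 2, 3), free (2, 3, 4, 6)); after release of (2, 0, 0, 1) the pool is (4, 3, 4, 7)


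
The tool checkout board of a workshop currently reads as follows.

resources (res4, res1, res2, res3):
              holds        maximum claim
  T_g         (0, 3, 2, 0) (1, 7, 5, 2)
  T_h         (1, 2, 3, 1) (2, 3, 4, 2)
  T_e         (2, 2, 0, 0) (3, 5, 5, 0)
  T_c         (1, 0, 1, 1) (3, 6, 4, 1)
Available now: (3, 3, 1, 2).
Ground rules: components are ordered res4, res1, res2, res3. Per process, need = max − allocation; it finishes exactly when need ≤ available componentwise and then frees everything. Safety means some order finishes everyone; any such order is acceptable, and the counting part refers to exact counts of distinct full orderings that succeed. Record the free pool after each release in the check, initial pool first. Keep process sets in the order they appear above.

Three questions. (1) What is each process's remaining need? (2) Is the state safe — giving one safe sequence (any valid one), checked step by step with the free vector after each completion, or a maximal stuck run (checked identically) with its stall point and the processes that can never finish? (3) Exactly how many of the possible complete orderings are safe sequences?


(1) Need matrix, components ordered res4, res1, res2, res3:
  T_g: (1, 4, 3, 2)
  T_h: (1, 1, 1, 1)
  T_e: (1, 3, 5, 0)
  T_c: (2, 6, 3, 0)
(2) SAFE. One safe sequence: T_h, T_g, T_e, T_c.
Key observation: T_h is the earliest step where a requested resource binds exactly: need (1, 1, 1, 1), pool (3, 3, 1, 2) at its turn.
Walking it through:
  pool = (3, 3, 1, 2)
  T_h: need (1, 1, 1, 1) fits (3, 3, 1, 2); releases (1, 2, 3, 1), pool now (4, 5, 4, 3)
  T_g: need (1, 4, 3, 2) fits (4, 5, 4, 3); releases (0, 3, 2, 0), pool now (4, 8, 6, 3)
  T_e: need (1, 3, 5, 0) fits (4, 8, 6, 3); releases (2, 2, 0, 0), pool now (6, 10, 6, 3)
  T_c: need (2, 6, 3, 0) fits (6, 10, 6, 3); releases (1, 0, 1, 1), pool now (7, 10, 7, 4)
(3) The exact count: 2 of the possible complete orderings are safe sequences.


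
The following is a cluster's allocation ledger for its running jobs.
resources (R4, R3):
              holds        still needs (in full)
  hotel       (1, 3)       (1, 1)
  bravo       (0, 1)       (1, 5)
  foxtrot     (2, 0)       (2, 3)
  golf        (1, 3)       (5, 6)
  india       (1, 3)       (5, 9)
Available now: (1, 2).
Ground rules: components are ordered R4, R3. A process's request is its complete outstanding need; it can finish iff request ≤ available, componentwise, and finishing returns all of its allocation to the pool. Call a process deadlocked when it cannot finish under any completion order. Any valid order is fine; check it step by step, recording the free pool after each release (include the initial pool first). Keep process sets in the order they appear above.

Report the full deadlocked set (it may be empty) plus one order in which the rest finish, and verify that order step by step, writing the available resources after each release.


Deadlocked: golf and india.
Key observation: once hotel, bravo, foxtrot finish, the pool peaks at (4, 6) — and every remaining process still needs more R4 than that.
One completion order for the rest: hotel, bravo, foxtrot. Check, step by step:
  pool = (1, 2)
  hotel: need (1, 1) fits (1, 2); releases (1, 3), pool now (2, 5)
  bravo: need (1, 5) fits (2, 5); releases (0, 1), pool now (2, 6)
  foxtrot: need (2, 3) fits (2, 6); releases (2, 0), pool now (4, 6)
None of the blocked processes ever fits:
  golf still needs (5, 6) but only (4, 6) is free — short on R4
  india still needs (5, 9) but only (4, 6) is free — short on R4 and R3


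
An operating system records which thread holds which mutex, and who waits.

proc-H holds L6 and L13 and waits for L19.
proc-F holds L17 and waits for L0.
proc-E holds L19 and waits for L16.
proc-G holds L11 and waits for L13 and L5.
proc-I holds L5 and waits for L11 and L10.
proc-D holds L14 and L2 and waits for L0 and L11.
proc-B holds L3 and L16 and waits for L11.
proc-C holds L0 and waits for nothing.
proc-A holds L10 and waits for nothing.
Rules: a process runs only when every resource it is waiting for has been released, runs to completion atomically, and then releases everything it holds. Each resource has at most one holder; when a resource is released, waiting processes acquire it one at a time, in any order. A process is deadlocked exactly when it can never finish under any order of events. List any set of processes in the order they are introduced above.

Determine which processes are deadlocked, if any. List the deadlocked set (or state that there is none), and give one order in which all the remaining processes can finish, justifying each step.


Deadlocked set: proc-H, proc-E, proc-G, proc-I, proc-D and proc-B.
Key observation: the loop proc-H -> proc-E -> proc-B -> proc-G -> proc-H blocks itself forever; proc-I is caught in further circular waits and proc-D waits into the deadlock from upstream.
A valid finishing order for the others: proc-A, proc-C, proc-F.
Walking it through:
  run proc-A (it waits on nothing); releases L10
  run proc-C (it waits on nothing); releases L0
  proc-F: everything it awaited (L0) is free; runs, freeing L17


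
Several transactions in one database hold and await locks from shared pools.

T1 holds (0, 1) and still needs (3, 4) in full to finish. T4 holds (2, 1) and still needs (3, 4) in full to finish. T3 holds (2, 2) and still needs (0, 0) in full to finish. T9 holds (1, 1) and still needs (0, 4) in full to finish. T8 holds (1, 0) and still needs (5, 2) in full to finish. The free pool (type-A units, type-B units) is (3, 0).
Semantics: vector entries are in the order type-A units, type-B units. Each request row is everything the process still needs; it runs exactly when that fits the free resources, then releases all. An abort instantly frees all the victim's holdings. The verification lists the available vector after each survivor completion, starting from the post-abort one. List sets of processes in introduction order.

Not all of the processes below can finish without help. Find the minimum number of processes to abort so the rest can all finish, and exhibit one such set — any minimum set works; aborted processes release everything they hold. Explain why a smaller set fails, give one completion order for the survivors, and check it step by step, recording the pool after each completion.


Abort T1 and T4.
Key observation: the deadlocked T9 becomes finishable only because T1 and T4 released (2, 2); it completes at step 3 below.
Minimality, checking each single-abort alternative: T1 alone leaves T4 blocked (short on type-B units); T4 alone leaves T1 blocked (short on type-B units); T3 alone leaves T1 blocked (short on type-B units); T9 alone leaves T1 blocked (short on type-B units); T8 alone leaves T1 blocked (short on type-B units).
The survivors complete as T8, T3, T9. Check, step by step (starting from the post-abort pool):
  pool = (5, 2)
  T8 needs (5, 2) <= (5, 2) -> finishes; pool += (1, 0) = (6, 2)
  T3 needs (0, 0) <= (6, 2) -> finishes; pool += (2, 2) = (8, 4)
  T9 needs (0, 4) <= (8, 4) -> finishes; pool += (1, 1) = (9, 5)


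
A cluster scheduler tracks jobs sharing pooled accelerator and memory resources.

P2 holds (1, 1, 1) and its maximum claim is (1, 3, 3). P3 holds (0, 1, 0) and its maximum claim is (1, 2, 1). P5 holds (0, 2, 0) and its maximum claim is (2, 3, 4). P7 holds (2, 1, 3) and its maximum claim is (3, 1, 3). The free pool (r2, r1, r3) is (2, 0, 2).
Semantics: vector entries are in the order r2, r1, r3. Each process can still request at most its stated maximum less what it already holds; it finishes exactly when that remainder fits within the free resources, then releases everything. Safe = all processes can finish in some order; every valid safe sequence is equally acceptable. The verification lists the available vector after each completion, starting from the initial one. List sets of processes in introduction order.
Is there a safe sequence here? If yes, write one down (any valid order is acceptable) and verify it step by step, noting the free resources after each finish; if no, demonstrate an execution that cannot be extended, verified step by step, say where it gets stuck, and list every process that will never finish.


The state is SAFE; one workable sequence: P7, P3, P2, P5.
Key observation: the order's first zero-slack moment is P3 ((1, 1, 1) needed, (4, 1, 5) free — a requested resource with nothing to spare).
Check, step by step:
  pool = (2, 0, 2)
  run P7 (needs (1, 0, 0), free (2, 0, 2)); after release of (2, 1, 3) the pool is (4, 1, 5)
  run P3 (needs (1, 1, 1), free (4, 1, 5)); after release of (0, 1, 0) the pool is (4, 2, 5)
  run P2 (needs (0, 2, 2), free (4, 2, 5)); after release of (1, 1, 1) the pool is (5, 3, 6)
  run P5 (needs (2, 1, 4), free (5, 3, 6)); after release of (0, 2, 0) the pool is (5, 5, 6)


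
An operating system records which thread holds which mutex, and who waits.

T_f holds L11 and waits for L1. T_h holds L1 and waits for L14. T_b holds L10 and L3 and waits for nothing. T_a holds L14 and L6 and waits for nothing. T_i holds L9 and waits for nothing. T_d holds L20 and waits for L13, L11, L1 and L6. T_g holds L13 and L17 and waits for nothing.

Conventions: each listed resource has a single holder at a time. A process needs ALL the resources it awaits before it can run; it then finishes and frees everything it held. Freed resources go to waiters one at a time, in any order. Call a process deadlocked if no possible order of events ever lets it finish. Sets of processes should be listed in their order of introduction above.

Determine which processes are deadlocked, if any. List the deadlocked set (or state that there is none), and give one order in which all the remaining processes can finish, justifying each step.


No process is deadlocked.
Key observation: although several processes wait, no cycle exists — each chain bottoms out at a free runner.
A valid finishing order for the others: T_a, T_i, T_g, T_h, T_f, T_d, T_b.
Check, step by step:
  T_a: no waits; runs immediately, freeing L14 and L6
  T_i: no waits; runs immediately, freeing L9
  T_g: no waits; runs immediately, freeing L13 and L17
  T_h waits on L14 — all released -> runs and releases L1
  T_f waits on L1 — all released -> runs and releases L11
  T_d waits on L13, L11, L1 and L6 — all released -> runs and releases L20
  T_b: no waits; runs immediately, freeing L10 and L3


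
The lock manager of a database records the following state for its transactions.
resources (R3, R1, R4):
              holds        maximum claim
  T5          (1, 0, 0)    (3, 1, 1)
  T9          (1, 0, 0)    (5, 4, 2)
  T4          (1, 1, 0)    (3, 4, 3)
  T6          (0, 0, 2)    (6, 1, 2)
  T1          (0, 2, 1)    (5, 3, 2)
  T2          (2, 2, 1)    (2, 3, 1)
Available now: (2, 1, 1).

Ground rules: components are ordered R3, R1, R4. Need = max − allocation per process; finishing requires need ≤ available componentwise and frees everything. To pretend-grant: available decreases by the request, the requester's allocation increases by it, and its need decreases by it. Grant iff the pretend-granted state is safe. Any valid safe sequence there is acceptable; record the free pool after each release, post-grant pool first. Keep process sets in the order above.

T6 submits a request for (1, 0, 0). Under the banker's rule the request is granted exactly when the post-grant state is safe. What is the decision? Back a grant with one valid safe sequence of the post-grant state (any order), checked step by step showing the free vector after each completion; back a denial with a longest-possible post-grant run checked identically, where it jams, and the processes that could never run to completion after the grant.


DENY — the pretend-granted state is unsafe.
Key observation: after T2, T5 the pool peaks at (4, 3, 2), and each blocked process is short somewhere: T9 on R1; T4 on R4; T6 on R3; T1 on R3.
On the post-grant state, T2, T5 is a maximal run — nothing extends it. Walking it through:
  pool = (1, 1, 1)
  T2 needs (0, 1, 0) <= (1, 1, 1) -> finishes; pool += (2, 2, 1) = (3, 3, 2)
  T5 needs (2, 1, 1) <= (3, 3, 2) -> finishes; pool += (1, 0, 0) = (4, 3, 2)
  T9 cannot run: need (4, 4, 2) vs free (4, 3, 2) (insufficient R1)
  T4 cannot run: need (2, 3, 3) vs free (4, 3, 2) (insufficient R4)
  T6 cannot run: need (5, 1, 0) vs free (4, 3, 2) (insufficient R3)
  T1 cannot run: need (5, 1, 1) vs free (4, 3, 2) (insufficient R3)
Post-grant, the permanently blocked set is T9, T4, T6 and T1.


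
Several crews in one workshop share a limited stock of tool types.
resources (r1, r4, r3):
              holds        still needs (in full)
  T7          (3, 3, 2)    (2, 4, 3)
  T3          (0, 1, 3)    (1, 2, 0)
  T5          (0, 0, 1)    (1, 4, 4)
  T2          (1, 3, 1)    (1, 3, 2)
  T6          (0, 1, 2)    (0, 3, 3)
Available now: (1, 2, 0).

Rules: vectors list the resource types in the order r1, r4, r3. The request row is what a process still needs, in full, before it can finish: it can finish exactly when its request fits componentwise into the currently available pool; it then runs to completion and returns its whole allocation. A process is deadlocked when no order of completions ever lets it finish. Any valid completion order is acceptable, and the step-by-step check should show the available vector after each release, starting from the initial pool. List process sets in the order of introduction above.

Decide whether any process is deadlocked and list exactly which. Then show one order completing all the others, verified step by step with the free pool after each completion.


No process is deadlocked.
Key observation: there is always a runnable process — T3 first — so the state unwinds completely.
A valid finishing order for the others: T3, T6, T2, T5, T7. Check, step by step:
  pool = (1, 2, 0)
  T3: need (1, 2, 0) fits (1, 2, 0); releases (0, 1, 3), pool now (1, 3, 3)
  T6: need (0, 3, 3) fits (1, 3, 3); releases (0, 1, 2), pool now (1, 4, 5)
  T2: need (1, 3, 2) fits (1, 4, 5); releases (1, 3, 1), pool now (2, 7, 6)
  T5: need (1, 4, 4) fits (2, 7, 6); releases (0, 0, 1), pool now (2, 7, 7)
  T7: need (2, 4, 3) fits (2, 7, 7); releases (3, 3, 2), pool now (5, 10, 9)


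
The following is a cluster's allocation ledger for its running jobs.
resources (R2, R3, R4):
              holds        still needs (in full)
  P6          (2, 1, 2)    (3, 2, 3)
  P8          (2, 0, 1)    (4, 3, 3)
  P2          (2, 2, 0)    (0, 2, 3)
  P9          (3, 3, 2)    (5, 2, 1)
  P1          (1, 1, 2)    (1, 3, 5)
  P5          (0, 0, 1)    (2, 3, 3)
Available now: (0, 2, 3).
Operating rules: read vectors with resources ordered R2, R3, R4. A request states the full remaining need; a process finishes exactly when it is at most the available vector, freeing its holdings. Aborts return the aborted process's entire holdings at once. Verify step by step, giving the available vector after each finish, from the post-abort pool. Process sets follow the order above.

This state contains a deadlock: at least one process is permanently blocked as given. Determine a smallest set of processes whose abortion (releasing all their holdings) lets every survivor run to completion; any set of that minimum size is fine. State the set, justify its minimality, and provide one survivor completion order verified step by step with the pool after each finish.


Minimum abort set: P8.
Key observation: the returned (2, 0, 1) from P8 is what brings P6 — unrunnable before, under any order — into play at step 3.
Why nothing smaller works: aborting no one leaves the state deadlocked as given.
Survivors finish in the order: P2, P5, P6, P9, P1. Verifying each step (pool after the aborts first):
  pool = (2, 2, 4)
  P2: need (0, 2, 3) fits (2, 2, 4); releases (2, 2, 0), pool now (4, 4, 4)
  P5: need (2, 3, 3) fits (4, 4, 4); releases (0, 0, 1), pool now (4, 4, 5)
  P6: need (3, 2, 3) fits (4, 4, 5); releases (2, 1, 2), pool now (6, 5, 7)
  P9: need (5, 2, 1) fits (6, 5, 7); releases (3, 3, 2), pool now (9, 8, 9)
  P1: need (1, 3, 5) fits (9, 8, 9); releases (1, 1, 2), pool now (10, 9, 11)


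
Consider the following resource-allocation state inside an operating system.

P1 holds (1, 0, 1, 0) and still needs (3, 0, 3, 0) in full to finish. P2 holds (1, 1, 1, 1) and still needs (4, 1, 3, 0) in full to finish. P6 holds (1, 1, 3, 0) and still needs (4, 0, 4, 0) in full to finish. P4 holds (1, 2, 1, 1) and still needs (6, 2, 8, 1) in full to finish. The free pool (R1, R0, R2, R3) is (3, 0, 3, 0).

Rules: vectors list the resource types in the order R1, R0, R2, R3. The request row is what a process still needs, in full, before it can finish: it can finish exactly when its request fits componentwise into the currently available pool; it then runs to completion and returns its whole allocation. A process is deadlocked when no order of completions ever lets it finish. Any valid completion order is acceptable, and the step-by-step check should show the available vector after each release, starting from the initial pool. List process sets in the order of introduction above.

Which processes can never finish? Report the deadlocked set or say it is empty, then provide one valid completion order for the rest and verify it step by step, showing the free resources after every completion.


Nothing here is deadlocked.
Key observation: the pool covers P1 at once, and every later process fits after earlier releases.
One completion order for the rest: P1, P6, P2, P4. Step-by-step check:
  pool = (3, 0, 3, 0)
  P1 needs (3, 0, 3, 0) <= (3, 0, 3, 0) -> finishes; pool += (1, 0, 1, 0) = (4, 0, 4, 0)
  P6 needs (4, 0, 4, 0) <= (4, 0, 4, 0) -> finishes; pool += (1, 1, 3, 0) = (5, 1, 7, 0)
  P2 needs (4, 1, 3, 0) <= (5, 1, 7, 0) -> finishes; pool += (1, 1, 1, 1) = (6, 2, 8, 1)
  P4 needs (6, 2, 8, 1) <= (6, 2, 8, 1) -> finishes; pool += (1, 2, 1, 1) = (7, 4, 9, 2)


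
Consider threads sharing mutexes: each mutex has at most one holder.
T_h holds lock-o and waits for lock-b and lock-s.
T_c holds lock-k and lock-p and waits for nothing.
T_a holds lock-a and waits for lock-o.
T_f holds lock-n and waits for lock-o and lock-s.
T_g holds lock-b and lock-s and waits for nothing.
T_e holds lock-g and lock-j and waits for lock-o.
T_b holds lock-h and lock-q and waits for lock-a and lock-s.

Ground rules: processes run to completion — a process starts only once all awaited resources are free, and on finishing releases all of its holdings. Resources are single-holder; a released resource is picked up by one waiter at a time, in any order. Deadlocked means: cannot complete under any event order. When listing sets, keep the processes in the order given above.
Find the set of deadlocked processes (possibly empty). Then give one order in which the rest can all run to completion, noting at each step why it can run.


No process is deadlocked.
Key observation: no waiting chain loops back on itself — every chain ends at a process that waits on nothing, so everyone eventually runs.
A valid finishing order for the others: T_g, T_h, T_c, T_e, T_f, T_a, T_b.
Walking it through:
  T_g waits on nothing -> runs at once and releases lock-b and lock-s
  T_h waits on lock-b and lock-s — all released -> runs and releases lock-o
  T_c waits on nothing -> runs at once and releases lock-k and lock-p
  T_e waits on lock-o — all released -> runs and releases lock-g and lock-j
  T_f waits on lock-o and lock-s — all released -> runs and releases lock-n
  T_a waits on lock-o — all released -> runs and releases lock-a
  T_b waits on lock-a and lock-s — all released -> runs and releases lock-h and lock-q


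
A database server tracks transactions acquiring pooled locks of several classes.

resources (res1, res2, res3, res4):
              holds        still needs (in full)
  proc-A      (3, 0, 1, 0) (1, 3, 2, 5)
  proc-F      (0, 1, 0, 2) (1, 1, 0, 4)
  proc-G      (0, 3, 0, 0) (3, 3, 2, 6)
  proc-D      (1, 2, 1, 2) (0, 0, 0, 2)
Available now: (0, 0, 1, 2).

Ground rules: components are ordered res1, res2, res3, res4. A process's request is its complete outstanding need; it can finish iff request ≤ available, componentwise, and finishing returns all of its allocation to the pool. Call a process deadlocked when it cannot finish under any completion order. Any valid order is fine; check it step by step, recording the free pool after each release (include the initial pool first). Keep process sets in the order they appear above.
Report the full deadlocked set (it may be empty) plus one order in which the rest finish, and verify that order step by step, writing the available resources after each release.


Nothing here is deadlocked.
Key observation: starting with proc-D, each completion frees enough for the next — no one is permanently blocked.
One completion order for the rest: proc-D, proc-F, proc-A, proc-G. Walking it through:
  pool = (0, 0, 1, 2)
  run proc-D (needs (0, 0, 0, 2), free (0, 0, 1, 2)); after release of (1, 2, 1, 2) the pool is (1, 2, 2, 4)
  run proc-F (needs (1, 1, 0, 4), free (1, 2, 2, 4)); after release of (0, 1, 0, 2) the pool is (1, 3, 2, 6)
  run proc-A (needs (1, 3, 2, 5), free (1, 3, 2, 6)); after release of (3, 0, 1, 0) the pool is (4, 3, 3, 6)
  run proc-G (needs (3, 3, 2, 6), free (4, 3, 3, 6)); after release of (0, 3, 0, 0) the pool is (4, 6, 3, 6)


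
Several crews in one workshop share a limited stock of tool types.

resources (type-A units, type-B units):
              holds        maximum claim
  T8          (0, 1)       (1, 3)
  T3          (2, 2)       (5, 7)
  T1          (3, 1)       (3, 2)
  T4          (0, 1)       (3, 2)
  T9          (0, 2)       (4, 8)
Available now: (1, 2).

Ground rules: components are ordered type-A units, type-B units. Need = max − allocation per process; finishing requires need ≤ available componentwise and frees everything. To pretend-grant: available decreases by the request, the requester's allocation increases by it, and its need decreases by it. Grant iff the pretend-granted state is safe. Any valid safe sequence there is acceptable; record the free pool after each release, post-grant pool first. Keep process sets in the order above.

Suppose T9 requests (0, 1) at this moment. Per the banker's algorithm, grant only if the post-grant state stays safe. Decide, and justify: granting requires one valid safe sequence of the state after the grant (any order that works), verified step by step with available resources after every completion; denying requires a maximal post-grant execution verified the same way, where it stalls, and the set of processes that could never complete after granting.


DENY: after the grant no complete ordering would exist.
Key observation: the wall is type-B units: completing T1, T8, T4 brings the pool only to (4, 4), and all the rest need more.
After a pretend grant, a maximal execution: T1, T8, T4 — then nothing else fits. Check, step by step:
  pool = (1, 1)
  T1 needs (0, 1) <= (1, 1) -> finishes; pool += (3, 1) = (4, 2)
  T8 needs (1, 2) <= (4, 2) -> finishes; pool += (0, 1) = (4, 3)
  T4 needs (3, 1) <= (4, 3) -> finishes; pool += (0, 1) = (4, 4)
  T3 cannot run: need (3, 5) vs free (4, 4) (insufficient type-B units)
  T9 cannot run: need (4, 5) vs free (4, 4) (insufficient type-B units)
Post-grant, the permanently blocked set is T3 and T9.


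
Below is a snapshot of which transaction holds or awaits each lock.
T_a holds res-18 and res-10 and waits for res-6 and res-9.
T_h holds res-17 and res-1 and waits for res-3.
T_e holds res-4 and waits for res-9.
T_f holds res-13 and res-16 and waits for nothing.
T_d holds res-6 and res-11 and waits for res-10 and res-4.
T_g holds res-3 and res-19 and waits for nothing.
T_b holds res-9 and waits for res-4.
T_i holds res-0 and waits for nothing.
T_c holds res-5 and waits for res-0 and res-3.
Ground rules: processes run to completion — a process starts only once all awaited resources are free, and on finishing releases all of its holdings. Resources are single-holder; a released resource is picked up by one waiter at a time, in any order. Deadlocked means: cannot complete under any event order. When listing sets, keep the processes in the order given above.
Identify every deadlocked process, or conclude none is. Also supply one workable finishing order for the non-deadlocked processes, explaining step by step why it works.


Deadlocked set: T_a, T_e, T_d and T_b.
Key observation: along T_a -> T_d -> T_a, each member waits on what the next one holds — a deadlock; T_e and T_b are caught in further circular waits.
The rest can finish in the order T_g, T_h, T_i, T_c, T_f.
Step-by-step check:
  run T_g (it waits on nothing); releases res-3 and res-19
  T_h: everything it awaited (res-3) is free; runs, freeing res-17 and res-1
  run T_i (it waits on nothing); releases res-0
  T_c: everything it awaited (res-0 and res-3) is free; runs, freeing res-5
  run T_f (it waits on nothing); releases res-13 and res-16


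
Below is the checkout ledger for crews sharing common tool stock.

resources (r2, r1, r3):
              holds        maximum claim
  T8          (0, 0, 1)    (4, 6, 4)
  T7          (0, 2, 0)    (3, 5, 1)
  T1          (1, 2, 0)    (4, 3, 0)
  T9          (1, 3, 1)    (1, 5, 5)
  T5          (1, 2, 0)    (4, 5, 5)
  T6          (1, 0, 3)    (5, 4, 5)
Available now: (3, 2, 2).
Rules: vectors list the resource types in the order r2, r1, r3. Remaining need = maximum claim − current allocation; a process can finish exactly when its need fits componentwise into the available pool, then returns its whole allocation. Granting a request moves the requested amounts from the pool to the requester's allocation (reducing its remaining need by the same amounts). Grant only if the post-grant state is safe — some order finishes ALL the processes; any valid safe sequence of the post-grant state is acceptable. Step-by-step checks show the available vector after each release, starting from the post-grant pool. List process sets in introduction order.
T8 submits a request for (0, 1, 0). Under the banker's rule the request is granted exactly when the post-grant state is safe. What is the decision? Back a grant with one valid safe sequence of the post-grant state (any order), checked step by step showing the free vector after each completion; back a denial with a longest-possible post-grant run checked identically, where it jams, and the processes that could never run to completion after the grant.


GRANT — the state after the grant stays safe, e.g. via T1, T7, T6, T9, T8, T5.
Key observation: post-grant, (3, 1, 2) remains, and an order beginning with T1 completes everyone.
Check on the post-grant state, step by step:
  pool = (3, 1, 2)
  run T1 (needs (3, 1, 0), free (3, 1, 2)); after release of (1, 2, 0) the pool is (4, 3, 2)
  run T7 (needs (3, 3, 1), free (4, 3, 2)); after release of (0, 2, 0) the pool is (4, 5, 2)
  run T6 (needs (4, 4, 2), free (4, 5, 2)); after release of (1, 0, 3) the pool is (5, 5, 5)
  run T9 (needs (0, 2, 4), free (5, 5, 5)); after release of (1, 3, 1) the pool is (6, 8, 6)
  run T8 (needs (4, 5, 3), free (6, 8, 6)); after release of (0, 1, 1) the pool is (6, 9, 7)
  run T5 (needs (3, 3, 5), free (6, 9, 7)); after release of (1, 2, 0) the pool is (7, 11, 7)


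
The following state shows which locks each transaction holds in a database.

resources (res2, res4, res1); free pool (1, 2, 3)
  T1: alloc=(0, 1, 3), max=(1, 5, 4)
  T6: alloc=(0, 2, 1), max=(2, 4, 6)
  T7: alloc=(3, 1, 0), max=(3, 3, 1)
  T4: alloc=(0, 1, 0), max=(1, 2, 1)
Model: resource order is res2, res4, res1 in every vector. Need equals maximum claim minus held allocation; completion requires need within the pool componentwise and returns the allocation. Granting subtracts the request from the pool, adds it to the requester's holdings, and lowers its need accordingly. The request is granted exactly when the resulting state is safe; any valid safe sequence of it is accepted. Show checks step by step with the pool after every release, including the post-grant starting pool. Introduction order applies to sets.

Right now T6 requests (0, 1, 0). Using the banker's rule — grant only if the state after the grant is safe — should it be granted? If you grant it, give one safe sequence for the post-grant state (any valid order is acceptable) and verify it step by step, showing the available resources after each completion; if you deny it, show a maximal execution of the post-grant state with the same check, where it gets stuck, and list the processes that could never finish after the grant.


DENY: after the grant no complete ordering would exist.
Key observation: after T4, T7 the pool peaks at (4, 3, 3), and each blocked process is short somewhere: T1 on res4; T6 on res1.
On the post-grant state, T4, T7 is a maximal run — nothing extends it. Walking it through:
  pool = (1, 1, 3)
  T4 needs (1, 1, 1) <= (1, 1, 3) -> finishes; pool += (0, 1, 0) = (1, 2, 3)
  T7 needs (0, 2, 1) <= (1, 2, 3) -> finishes; pool += (3, 1, 0) = (4, 3, 3)
  T1 still needs (1, 4, 1) but only (4, 3, 3) is free — short on res4
  T6 still needs (2, 1, 5) but only (4, 3, 3) is free — short on res1
Had the request been granted, T1 and T6 could never finish.


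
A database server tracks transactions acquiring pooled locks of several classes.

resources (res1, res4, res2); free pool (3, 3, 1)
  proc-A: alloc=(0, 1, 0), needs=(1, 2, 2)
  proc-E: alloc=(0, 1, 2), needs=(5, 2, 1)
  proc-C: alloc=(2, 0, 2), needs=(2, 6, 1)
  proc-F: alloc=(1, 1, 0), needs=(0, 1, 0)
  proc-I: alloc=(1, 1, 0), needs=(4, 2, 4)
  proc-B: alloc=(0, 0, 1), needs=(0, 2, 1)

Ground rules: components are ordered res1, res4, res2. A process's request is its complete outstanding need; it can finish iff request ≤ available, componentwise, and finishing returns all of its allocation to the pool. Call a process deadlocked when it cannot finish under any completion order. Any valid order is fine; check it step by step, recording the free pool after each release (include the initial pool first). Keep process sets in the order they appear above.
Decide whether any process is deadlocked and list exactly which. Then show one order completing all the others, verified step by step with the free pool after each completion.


Deadlocked: proc-E, proc-C and proc-I.
Key observation: after proc-B, proc-F, proc-A the pool peaks at (4, 5, 2), and each blocked process is short somewhere: proc-E on res1; proc-C on res4; proc-I on res2.
A valid finishing order for the others: proc-B, proc-F, proc-A. Step-by-step check:
  pool = (3, 3, 1)
  run proc-B (needs (0, 2, 1), free (3, 3, 1)); after release of (0, 0, 1) the pool is (3, 3, 2)
  run proc-F (needs (0, 1, 0), free (3, 3, 2)); after release of (1, 1, 0) the pool is (4, 4, 2)
  run proc-A (needs (1, 2, 2), free (4, 4, 2)); after release of (0, 1, 0) the pool is (4, 5, 2)
None of the blocked processes ever fits:
  proc-E still needs (5, 2, 1) but only (4, 5, 2) is free — short on res1
  proc-C still needs (2, 6, 1) but only (4, 5, 2) is free — short on res4
  proc-I still needs (4, 2, 4) but only (4, 5, 2) is free — short on res2


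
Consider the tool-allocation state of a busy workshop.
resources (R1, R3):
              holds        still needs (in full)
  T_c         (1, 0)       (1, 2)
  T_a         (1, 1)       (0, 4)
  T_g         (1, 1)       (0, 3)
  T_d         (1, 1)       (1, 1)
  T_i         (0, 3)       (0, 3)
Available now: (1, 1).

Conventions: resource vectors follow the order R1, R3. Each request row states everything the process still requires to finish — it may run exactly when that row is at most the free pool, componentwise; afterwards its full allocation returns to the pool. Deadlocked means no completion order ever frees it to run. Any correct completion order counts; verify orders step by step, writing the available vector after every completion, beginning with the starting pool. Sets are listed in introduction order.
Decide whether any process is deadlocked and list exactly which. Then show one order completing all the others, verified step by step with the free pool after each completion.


The deadlocked set is T_a, T_g and T_i.
Key observation: even finishing T_d, T_c leaves just (3, 2) free — too little R3 for any of the remaining processes.
The rest can finish in the order T_d, T_c. Check, step by step:
  pool = (1, 1)
  T_d needs (1, 1) <= (1, 1) -> finishes; pool += (1, 1) = (2, 2)
  T_c needs (1, 2) <= (2, 2) -> finishes; pool += (1, 0) = (3, 2)
The blocked processes can never fit:
  T_a cannot run: need (0, 4) vs free (3, 2) (insufficient R3)
  T_g cannot run: need (0, 3) vs free (3, 2) (insufficient R3)
  T_i cannot run: need (0, 3) vs free (3, 2) (insufficient R3)


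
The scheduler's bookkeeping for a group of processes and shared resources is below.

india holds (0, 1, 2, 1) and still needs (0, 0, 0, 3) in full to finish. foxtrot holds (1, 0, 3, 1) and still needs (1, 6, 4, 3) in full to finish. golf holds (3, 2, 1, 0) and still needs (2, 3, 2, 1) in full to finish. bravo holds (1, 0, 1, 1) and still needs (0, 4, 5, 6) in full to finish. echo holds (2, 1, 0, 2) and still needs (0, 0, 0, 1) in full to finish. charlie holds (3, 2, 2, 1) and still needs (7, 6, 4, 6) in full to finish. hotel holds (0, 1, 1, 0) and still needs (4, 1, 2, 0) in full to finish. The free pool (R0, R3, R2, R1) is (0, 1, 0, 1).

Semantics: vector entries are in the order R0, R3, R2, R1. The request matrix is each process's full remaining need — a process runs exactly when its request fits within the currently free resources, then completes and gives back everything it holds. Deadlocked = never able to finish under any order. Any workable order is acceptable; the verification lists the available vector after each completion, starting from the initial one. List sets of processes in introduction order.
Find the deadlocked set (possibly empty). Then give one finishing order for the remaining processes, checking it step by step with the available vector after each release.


Deadlocked set: bravo and charlie.
Key observation: R1 is the bottleneck — with echo, india, golf, hotel, foxtrot done the pool holds (6, 6, 7, 5), short of every remaining need.
The rest can finish in the order echo, india, golf, hotel, foxtrot. Step-by-step check:
  pool = (0, 1, 0, 1)
  echo needs (0, 0, 0, 1) <= (0, 1, 0, 1) -> finishes; pool += (2, 1, 0, 2) = (2, 2, 0, 3)
  india needs (0, 0, 0, 3) <= (2, 2, 0, 3) -> finishes; pool += (0, 1, 2, 1) = (2, 3, 2, 4)
  golf needs (2, 3, 2, 1) <= (2, 3, 2, 4) -> finishes; pool += (3, 2, 1, 0) = (5, 5, 3, 4)
  hotel needs (4, 1, 2, 0) <= (5, 5, 3, 4) -> finishes; pool += (0, 1, 1, 0) = (5, 6, 4, 4)
  foxtrot needs (1, 6, 4, 3) <= (5, 6, 4, 4) -> finishes; pool += (1, 0, 3, 1) = (6, 6, 7, 5)
None of the blocked processes ever fits:
  bravo still needs (0, 4, 5, 6) but only (6, 6, 7, 5) is free — short on R1
  charlie still needs (7, 6, 4, 6) but only (6, 6, 7, 5) is free — short on R0 and R1
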